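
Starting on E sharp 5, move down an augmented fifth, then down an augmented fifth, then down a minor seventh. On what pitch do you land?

Down an augmented fifth from E#5: A4 (8 semitones down).
Down an augmented fifth from A4: Db4 (8 semitones down).
Down a minor seventh from Db4: Eb3 (10 semitones down).

E flat 3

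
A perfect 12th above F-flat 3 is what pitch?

Counting five letter names plus an octave up from F lands on C.
A perfect twelfth is 19 semitones; 19 semitones up from Fb3 gives Cb5.

C-flat 5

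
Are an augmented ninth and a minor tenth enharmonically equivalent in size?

Yes

Both span 15 semitones: an augmented ninth and a minor tenth are the same chromatic distance.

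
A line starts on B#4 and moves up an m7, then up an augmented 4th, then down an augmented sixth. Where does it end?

F#5

A minor seventh up from B#4 is A#5.
A#5 up an augmented fourth → D##6 (6 semitones).
Down an augmented sixth from D##6: F#5 (10 semitones down).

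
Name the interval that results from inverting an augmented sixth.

diminished 3rd

Inverted interval numbers add to nine, so a sixth pairs with a third (6 + 3 = 9).
The quality also flips — augmented becomes diminished — giving a diminished third.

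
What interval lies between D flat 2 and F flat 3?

minor tenth

D to F spans three letter names (D-E-F), plus an octave — that makes it a tenth of some quality.
Db2 to Fb3 is 15 semitones, a half step short of the major tenth (16), so this is minor.
(Equivalently, a compound minor third: a minor third plus an octave.)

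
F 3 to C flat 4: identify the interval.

F to C spans five letter names (F-G-A-B-C): a fifth.
A perfect fifth would be 7 semitones; F3 to Cb4 is 6, one semitone narrower, so the interval is diminished.

diminished fifth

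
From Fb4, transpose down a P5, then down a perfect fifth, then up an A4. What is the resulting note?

A perfect fifth down from Fb4 is Bbb3.
Down a perfect fifth from Bbb3: Ebb3 (7 semitones down).
Ebb3 up an augmented fourth → Ab3 (6 semitones).

Ab3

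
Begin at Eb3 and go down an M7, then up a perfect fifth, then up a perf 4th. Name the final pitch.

Fb3

A major seventh down from Eb3 is Fb2.
Up a perfect fifth from Fb2: Cb3 (7 semitones up).
Up a perfect fourth from Cb3: Fb3 (5 semitones up).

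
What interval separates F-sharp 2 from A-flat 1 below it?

augmented sixth

Descending from F#2 to Ab1 is the same interval as ascending Ab1 to F#2.
A to F spans six letter names (A-B-C-D-E-F): a sixth.
A major sixth would be 9 semitones; Ab1 to F#2 is 10, one semitone wider, so the interval is augmented.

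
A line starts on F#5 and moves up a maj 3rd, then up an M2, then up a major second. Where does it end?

A major third up from F#5 is A#5.
A#5 up a major second → B#5 (2 semitones).
Up a major second from B#5: C##6 (2 semitones up).

C##6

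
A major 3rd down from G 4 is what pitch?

Counting three letter names down from G lands on E.
A major third spans 4 semitones, so from G4 the target pitch is Eb4.

E flat 4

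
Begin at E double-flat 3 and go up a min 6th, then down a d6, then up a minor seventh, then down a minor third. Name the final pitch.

B flat 3

A minor sixth up from Ebb3 is Cbb4.
A diminished sixth down from Cbb4 is Eb3.
A minor seventh up from Eb3 is Db4.
Db4 down a minor third → Bb3 (3 semitones).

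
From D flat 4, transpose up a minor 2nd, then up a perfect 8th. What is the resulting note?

A minor second up from Db4 is Ebb4.
A perfect octave up from Ebb4 is Ebb5.

E double-flat 5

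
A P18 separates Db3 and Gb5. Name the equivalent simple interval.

perfect 4th

Take out 2 octaves (14 from the number): 18 − 14 = 4.
That makes a perfect eighteenth a compound perfect fourth — 2 octaves plus a perfect fourth.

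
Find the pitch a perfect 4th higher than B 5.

Four letter names up from B: E.
A perfect fourth spans 5 semitones, so from B5 the target pitch is E6.

E 6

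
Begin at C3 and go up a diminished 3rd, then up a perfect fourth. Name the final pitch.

Up a diminished third from C3: Ebb3 (2 semitones up).
Ebb3 up a perfect fourth → Abb3 (5 semitones).

Abb3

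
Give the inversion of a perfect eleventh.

First reduce the compound perfect eleventh to its simple form, a perfect fourth.
Inverted interval numbers add to nine, so a fourth pairs with a fifth (4 + 5 = 9).
And perfect stays perfect under inversion, so we get a perfect fifth.

P5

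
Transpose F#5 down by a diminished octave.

F##4

For an octave the letter name doesn't change: still F, an octave down.
Moving 11 semitones down from F#5 (the size of a diminished octave) reaches F##4.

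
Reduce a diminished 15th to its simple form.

diminished 8th

Each octave removed subtracts seven from the number: 15 − 7 = 8.
Quality carries through unchanged, so the simple form is a diminished octave.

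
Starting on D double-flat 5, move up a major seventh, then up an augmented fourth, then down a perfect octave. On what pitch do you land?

F 5

A major seventh up from Dbb5 is Cb6.
Up an augmented fourth from Cb6: F6 (6 semitones up).
F6 down a perfect octave → F5 (12 semitones).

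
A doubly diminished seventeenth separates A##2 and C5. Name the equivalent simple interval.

Take out 2 octaves (14 from the number): 17 − 14 = 3.
That makes a doubly diminished seventeenth a compound doubly diminished third — 2 octaves plus a doubly diminished third.

doubly diminished 3rd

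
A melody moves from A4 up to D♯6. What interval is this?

augmented 11th

A to D spans four letter names (A-B-C-D), plus an octave: an eleventh.
The perfect eleventh is 17 semitones; here we have 18, one semitone wider: augmented.
(Equivalently, a compound augmented fourth: an augmented fourth plus an octave.)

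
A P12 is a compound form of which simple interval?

perfect 5th

Each octave removed subtracts seven from the number: 12 − 7 = 5.
So a perfect twelfth is an octave plus a perfect fifth. The quality is unchanged.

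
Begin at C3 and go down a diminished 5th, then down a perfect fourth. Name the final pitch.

C#2

C3 down a diminished fifth → F#2 (6 semitones).
Down a perfect fourth from F#2: C#2 (5 semitones down).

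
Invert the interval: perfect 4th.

The rule of nine gives the new number: 9 − 4 = 5, so a fourth becomes a fifth.
Quality inverts too: perfect stays perfect. That makes the inversion a perfect fifth.

perfect fifth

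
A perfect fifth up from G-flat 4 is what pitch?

D-flat 5

The fifth takes the letter from G up to D.
A perfect fifth is 7 semitones; 7 semitones up from Gb4 gives Db5.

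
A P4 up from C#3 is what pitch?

F#3

Four letter names up from C: F.
Moving 5 semitones up from C#3 (the size of a perfect fourth) reaches F#3.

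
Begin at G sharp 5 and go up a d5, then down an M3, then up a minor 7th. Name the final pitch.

A flat 6

Up a diminished fifth from G#5: D6 (6 semitones up).
D6 down a major third → Bb5 (4 semitones).
Up a minor seventh from Bb5: Ab6 (10 semitones up).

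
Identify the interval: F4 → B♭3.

P5

Descending from F4 to Bb3 is the same interval as ascending Bb3 to F4.
B to F spans five letter names (B-C-D-E-F), so the interval is some kind of fifth.
The perfect fifth spans 7 semitones, and Bb3 to F4 is exactly 7 semitones — so this is a perfect fifth.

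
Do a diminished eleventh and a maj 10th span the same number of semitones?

Both span 16 semitones: a diminished eleventh and a major tenth are the same chromatic distance.

Yes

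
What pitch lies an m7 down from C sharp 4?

D sharp 3

The seventh takes the letter from C down to D.
Moving 10 semitones down from C#4 (the size of a minor seventh) reaches D#3.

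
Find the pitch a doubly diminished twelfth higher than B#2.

F4

The twelfth's letter: B up five letter names plus an octave → F.
A doubly diminished twelfth spans 17 semitones, so from B#2 the target pitch is F4.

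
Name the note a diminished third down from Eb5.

Three letter names down from E: C.
A diminished third spans 2 semitones, so from Eb5 the target pitch is C#5.

C#5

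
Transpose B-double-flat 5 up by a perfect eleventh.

The eleventh's letter: B up four letter names plus an octave → E.
A perfect eleventh is 17 semitones; 17 semitones up from Bbb5 gives Ebb7.

E-double-flat 7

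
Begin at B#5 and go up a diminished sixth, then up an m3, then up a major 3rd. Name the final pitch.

D7

Up a diminished sixth from B#5: G6 (7 semitones up).
A minor third up from G6 is Bb6.
Bb6 up a major third → D7 (4 semitones).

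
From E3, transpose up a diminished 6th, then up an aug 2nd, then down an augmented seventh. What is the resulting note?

Ebb3

Up a diminished sixth from E3: Cb4 (7 semitones up).
Cb4 up an augmented second → D4 (3 semitones).
Down an augmented seventh from D4: Ebb3 (12 semitones down).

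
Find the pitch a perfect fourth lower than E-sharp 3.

B-sharp 2

Counting four letter names down from E lands on B.
A perfect fourth spans 5 semitones, so from E#3 the target pitch is B#2.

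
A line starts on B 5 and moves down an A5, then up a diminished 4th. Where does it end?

An augmented fifth down from B5 is Eb5.
A diminished fourth up from Eb5 is Abb5.

A double-flat 5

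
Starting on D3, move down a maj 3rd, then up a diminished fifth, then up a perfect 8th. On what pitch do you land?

Fb4

Down a major third from D3: Bb2 (4 semitones down).
Up a diminished fifth from Bb2: Fb3 (6 semitones up).
Fb3 up a perfect octave → Fb4 (12 semitones).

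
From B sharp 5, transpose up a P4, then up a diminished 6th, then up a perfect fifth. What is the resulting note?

B#5 up a perfect fourth → E#6 (5 semitones).
Up a diminished sixth from E#6: C7 (7 semitones up).
Up a perfect fifth from C7: G7 (7 semitones up).

G 7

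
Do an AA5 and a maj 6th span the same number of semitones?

Yes

A doubly augmented fifth = 9 semitones = a major sixth; enharmonically equal.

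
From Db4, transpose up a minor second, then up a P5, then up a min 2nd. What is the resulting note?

Up a minor second from Db4: Ebb4 (1 semitone up).
Ebb4 up a perfect fifth → Bbb4 (7 semitones).
Bbb4 up a minor second → Cbb5 (1 semitone).

Cbb5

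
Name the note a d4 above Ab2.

Counting four letter names up from A lands on D.
Moving 4 semitones up from Ab2 (the size of a diminished fourth) reaches Dbb3.

Dbb3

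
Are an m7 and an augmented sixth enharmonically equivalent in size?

Yes

A minor seventh spans 10 semitones, and an augmented sixth also spans 10 semitones — they're enharmonic.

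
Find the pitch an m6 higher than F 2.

D-flat 3

Six letter names up from F: D.
Moving 8 semitones up from F2 (the size of a minor sixth) reaches Db3.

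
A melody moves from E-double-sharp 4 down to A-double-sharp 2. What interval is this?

Descending from E##4 to A##2 is the same interval as ascending A##2 to E##4.
A to E spans five letter names (A-B-C-D-E), plus an octave: a twelfth.
A##2 to E##4 is 19 semitones, matching the perfect twelfth exactly, so the quality is perfect.
(Equivalently, a compound perfect fifth: a perfect fifth plus an octave.)

perfect twelfth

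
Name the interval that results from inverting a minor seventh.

major 2nd

The rule of nine gives the new number: 9 − 7 = 2, so a seventh becomes a second.
The quality also flips — minor becomes major — giving a major second.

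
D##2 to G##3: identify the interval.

D to G spans four letter names (D-E-F-G), plus an octave, so the interval is some kind of eleventh.
Counting semitones, D##2→G##3 is 17, which is the perfect eleventh.
(Equivalently, a compound perfect fourth: a perfect fourth plus an octave.)

P11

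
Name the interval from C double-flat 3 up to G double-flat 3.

C to G spans five letter names (C-D-E-F-G), so the interval is some kind of fifth.
Counting semitones, Cbb3→Gbb3 is 7, which is the perfect fifth.

perfect fifth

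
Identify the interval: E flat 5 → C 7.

major 13th

E to C spans six letter names (E-F-G-A-B-C), plus an octave, so the interval is some kind of thirteenth.
Eb5 to C7 is 21 semitones, matching the major thirteenth exactly, so the quality is major.
(Equivalently, a compound major sixth: a major sixth plus an octave.)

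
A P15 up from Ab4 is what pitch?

Ab6

For a fifteenth the letter name doesn't change: still A, two octaves up.
A perfect fifteenth spans 24 semitones, so from Ab4 the target pitch is Ab6.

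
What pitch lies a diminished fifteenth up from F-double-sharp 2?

For a fifteenth the letter name doesn't change: still F, two octaves up.
Moving 23 semitones up from F##2 (the size of a diminished fifteenth) reaches F#4.

F-sharp 4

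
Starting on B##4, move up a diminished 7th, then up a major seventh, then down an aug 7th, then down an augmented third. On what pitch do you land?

A diminished seventh up from B##4 is A#5.
Up a major seventh from A#5: G##6 (11 semitones up).
An augmented seventh down from G##6 is A5.
Down an augmented third from A5: Fb5 (5 semitones down).

Fb5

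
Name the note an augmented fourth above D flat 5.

Counting four letter names up from D lands on G.
Moving 6 semitones up from Db5 (the size of an augmented fourth) reaches G5.

G 5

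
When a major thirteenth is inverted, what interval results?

First reduce the compound major thirteenth to its simple form, a major sixth.
The rule of nine gives the new number: 9 − 6 = 3, so a sixth becomes a third.
Quality inverts too: major becomes minor. That makes the inversion a minor third.

minor third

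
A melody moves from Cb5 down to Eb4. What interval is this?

minor sixth

Descending from Cb5 to Eb4 is the same interval as ascending Eb4 to Cb5.
E to C spans six letter names (E-F-G-A-B-C): a sixth.
At 8 semitones, Eb4→Cb5 falls one short of a major sixth: minor.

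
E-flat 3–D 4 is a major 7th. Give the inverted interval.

m2

Inverted interval numbers add to nine, so a seventh pairs with a second (7 + 2 = 9).
And major becomes minor under inversion, so we get a minor second.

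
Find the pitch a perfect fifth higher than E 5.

B 5

The fifth takes the letter from E up to B.
Moving 7 semitones up from E5 (the size of a perfect fifth) reaches B5.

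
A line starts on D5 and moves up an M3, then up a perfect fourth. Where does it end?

D5 up a major third → F#5 (4 semitones).
F#5 up a perfect fourth → B5 (5 semitones).

B5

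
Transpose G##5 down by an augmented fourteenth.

A3

Counting seven letter names plus an octave down from G lands on A.
Moving 24 semitones down from G##5 (the size of an augmented fourteenth) reaches A3.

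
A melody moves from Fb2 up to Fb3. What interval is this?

perfect 8th

F to F is the same letter name, plus an octave: an octave.
Counting semitones, Fb2→Fb3 is 12, which is the perfect octave.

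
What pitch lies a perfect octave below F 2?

For an octave the letter name doesn't change: still F, an octave down.
A perfect octave is 12 semitones; 12 semitones down from F2 gives F1.

F 1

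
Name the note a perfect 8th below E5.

E4

An octave keeps the letter name E, an octave down from E.
A perfect octave spans 12 semitones, so from E5 the target pitch is E4.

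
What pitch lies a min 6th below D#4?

F##3

The sixth takes the letter from D down to F.
A minor sixth spans 8 semitones, so from D#4 the target pitch is F##3.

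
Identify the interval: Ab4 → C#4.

diminished 6th

Descending from Ab4 to C#4 is the same interval as ascending C#4 to Ab4.
C to A spans six letter names (C-D-E-F-G-A), so the interval is some kind of sixth.
The major sixth is 9 semitones; here we have 7, two semitones narrower: diminished.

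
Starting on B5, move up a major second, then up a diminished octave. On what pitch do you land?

A major second up from B5 is C#6.
C#6 up a diminished octave → C7 (11 semitones).

C7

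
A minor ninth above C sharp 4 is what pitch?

The ninth's letter: C up two letter names plus an octave → D.
A minor ninth spans 13 semitones, so from C#4 the target pitch is D5.

D 5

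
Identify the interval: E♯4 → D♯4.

Descending from E#4 to D#4 is the same interval as ascending D#4 to E#4.
D to E spans two letter names (D-E) — that makes it a second of some quality.
The major second spans 2 semitones, and D#4 to E#4 is exactly 2 semitones — so this is a major second.

major second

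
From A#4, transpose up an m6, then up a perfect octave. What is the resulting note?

F#6

Up a minor sixth from A#4: F#5 (8 semitones up).
A perfect octave up from F#5 is F#6.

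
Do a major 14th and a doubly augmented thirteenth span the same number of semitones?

A major fourteenth spans 23 semitones, and a doubly augmented thirteenth also spans 23 semitones — they're enharmonic.

Yes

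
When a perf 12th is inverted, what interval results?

perfect fourth

First reduce the compound perfect twelfth to its simple form, a perfect fifth.
Interval numbers invert to sum to nine: 5 + 4 = 9, so a fifth inverts to a fourth.
Quality inverts too: perfect stays perfect. That makes the inversion a perfect fourth.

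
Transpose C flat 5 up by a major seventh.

B flat 5

Counting seven letter names up from C lands on B.
A major seventh spans 11 semitones, so from Cb5 the target pitch is Bb5.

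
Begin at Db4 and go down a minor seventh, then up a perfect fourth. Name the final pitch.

Down a minor seventh from Db4: Eb3 (10 semitones down).
A perfect fourth up from Eb3 is Ab3.

Ab3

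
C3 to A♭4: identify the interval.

minor thirteenth

C to A spans six letter names (C-D-E-F-G-A), plus an octave — that makes it a thirteenth of some quality.
At 20 semitones, C3→Ab4 falls one short of a major thirteenth: minor.
(Equivalently, a compound minor sixth: a minor sixth plus an octave.)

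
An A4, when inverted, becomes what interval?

diminished fifth

Inverted interval numbers add to nine, so a fourth pairs with a fifth (4 + 5 = 9).
Quality inverts too: augmented becomes diminished. That makes the inversion a diminished fifth.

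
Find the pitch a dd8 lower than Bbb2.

The letter stays B (same as the start), shifted an octave down.
Moving 10 semitones down from Bbb2 (the size of a doubly diminished octave) reaches B1.

B1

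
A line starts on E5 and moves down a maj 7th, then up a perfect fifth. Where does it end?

C5

Down a major seventh from E5: F4 (11 semitones down).
A perfect fifth up from F4 is C5.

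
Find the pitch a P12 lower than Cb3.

Fb1

Five letters down from C (plus an octave) reaches F.
A perfect twelfth is 19 semitones; 19 semitones down from Cb3 gives Fb1.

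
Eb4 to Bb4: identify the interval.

perfect fifth

E to B spans five letter names (E-F-G-A-B), so the interval is some kind of fifth.
Eb4 to Bb4 is 7 semitones, matching the perfect fifth exactly, so the quality is perfect.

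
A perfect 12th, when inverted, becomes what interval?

First reduce the compound perfect twelfth to its simple form, a perfect fifth.
Inverted interval numbers add to nine, so a fifth pairs with a fourth (5 + 4 = 9).
The quality also flips — perfect stays perfect — giving a perfect fourth.

perfect fourth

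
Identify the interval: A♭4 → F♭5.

minor sixth

A to F spans six letter names (A-B-C-D-E-F): a sixth.
Ab4 to Fb5 is 8 semitones, a half step short of the major sixth (9), so this is minor.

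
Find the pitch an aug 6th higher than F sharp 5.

D double-sharp 6

Counting six letter names up from F lands on D.
An augmented sixth spans 10 semitones, so from F#5 the target pitch is D##6.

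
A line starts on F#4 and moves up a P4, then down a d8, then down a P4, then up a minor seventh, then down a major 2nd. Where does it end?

D#4

Up a perfect fourth from F#4: B4 (5 semitones up).
A diminished octave down from B4 is B#3.
A perfect fourth down from B#3 is F##3.
F##3 up a minor seventh → E#4 (10 semitones).
E#4 down a major second → D#4 (2 semitones).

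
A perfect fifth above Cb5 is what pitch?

Counting five letter names up from C lands on G.
Moving 7 semitones up from Cb5 (the size of a perfect fifth) reaches Gb5.

Gb5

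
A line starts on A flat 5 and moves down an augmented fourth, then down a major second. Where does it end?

D double-flat 5

Ab5 down an augmented fourth → Ebb5 (6 semitones).
Down a major second from Ebb5: Dbb5 (2 semitones down).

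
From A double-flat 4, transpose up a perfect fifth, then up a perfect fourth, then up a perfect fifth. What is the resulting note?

E double-flat 6

Abb4 up a perfect fifth → Ebb5 (7 semitones).
Ebb5 up a perfect fourth → Abb5 (5 semitones).
A perfect fifth up from Abb5 is Ebb6.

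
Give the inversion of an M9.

First reduce the compound major ninth to its simple form, a major second.
Interval numbers invert to sum to nine: 2 + 7 = 9, so a second inverts to a seventh.
Quality inverts too: major becomes minor. That makes the inversion a minor seventh.

m7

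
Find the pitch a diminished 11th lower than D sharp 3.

A double-sharp 1

Counting four letter names plus an octave down from D lands on A.
A diminished eleventh is 16 semitones; 16 semitones down from D#3 gives A##1.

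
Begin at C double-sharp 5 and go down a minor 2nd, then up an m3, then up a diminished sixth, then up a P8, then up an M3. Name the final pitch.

D sharp 7

Down a minor second from C##5: B##4 (1 semitone down).
A minor third up from B##4 is D##5.
A diminished sixth up from D##5 is B5.
B5 up a perfect octave → B6 (12 semitones).
Up a major third from B6: D#7 (4 semitones up).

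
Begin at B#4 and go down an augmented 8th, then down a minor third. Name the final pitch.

An augmented octave down from B#4 is B3.
B3 down a minor third → G#3 (3 semitones).

G#3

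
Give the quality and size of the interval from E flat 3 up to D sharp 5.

E to D spans seven letter names (E-F-G-A-B-C-D), plus an octave, so the interval is some kind of fourteenth.
The major fourteenth is 23 semitones; here we have 24, one semitone wider: augmented.
(Equivalently, a compound augmented seventh: an augmented seventh plus an octave.)

augmented fourteenth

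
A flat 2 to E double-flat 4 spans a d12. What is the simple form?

Subtracting seven from the interval number removes an octave: 12 − 7 = 5.
Quality carries through unchanged, so the simple form is a diminished fifth.

diminished 5th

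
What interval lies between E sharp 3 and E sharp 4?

P8

E to E is the same letter name, plus an octave — that makes it an octave of some quality.
The perfect octave spans 12 semitones, and E#3 to E#4 is exactly 12 semitones — so this is a perfect octave.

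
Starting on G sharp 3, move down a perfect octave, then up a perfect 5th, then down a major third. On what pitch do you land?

A perfect octave down from G#3 is G#2.
A perfect fifth up from G#2 is D#3.
D#3 down a major third → B2 (4 semitones).

B 2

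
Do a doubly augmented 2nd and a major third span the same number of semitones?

Yes

A doubly augmented second spans 4 semitones, and a major third also spans 4 semitones — they're enharmonic.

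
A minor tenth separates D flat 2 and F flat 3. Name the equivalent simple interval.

minor 3rd

Each octave removed subtracts seven from the number: 10 − 7 = 3.
That makes a minor tenth a compound minor third — an octave plus a minor third.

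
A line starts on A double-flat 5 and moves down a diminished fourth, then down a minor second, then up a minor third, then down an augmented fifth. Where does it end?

B double-flat 4

Abb5 down a diminished fourth → Eb5 (4 semitones).
A minor second down from Eb5 is D5.
A minor third up from D5 is F5.
An augmented fifth down from F5 is Bbb4.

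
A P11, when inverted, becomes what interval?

First reduce the compound perfect eleventh to its simple form, a perfect fourth.
Inverted interval numbers add to nine, so a fourth pairs with a fifth (4 + 5 = 9).
The quality also flips — perfect stays perfect — giving a perfect fifth.

perfect fifth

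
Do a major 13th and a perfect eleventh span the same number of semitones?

No

A major thirteenth spans 21 semitones; a perfect eleventh spans 17 semitones. They differ by 4.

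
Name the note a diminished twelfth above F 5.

Five letters up from F (plus an octave) reaches C.
A diminished twelfth spans 18 semitones, so from F5 the target pitch is Cb7.

C flat 7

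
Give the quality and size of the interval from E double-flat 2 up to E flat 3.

E to E is the same letter name, plus an octave — that makes it an octave of some quality.
The perfect octave is 12 semitones; here we have 13, one semitone wider: augmented.

augmented 8th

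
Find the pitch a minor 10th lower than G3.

Counting three letter names plus an octave down from G lands on E.
A minor tenth spans 15 semitones, so from G3 the target pitch is E2.

E2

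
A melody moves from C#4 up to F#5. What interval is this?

C to F spans four letter names (C-D-E-F), plus an octave: an eleventh.
The perfect eleventh spans 17 semitones, and C#4 to F#5 is exactly 17 semitones — so this is a perfect eleventh.
(Equivalently, a compound perfect fourth: a perfect fourth plus an octave.)

perfect eleventh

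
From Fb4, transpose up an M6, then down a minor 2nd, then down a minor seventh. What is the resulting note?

Fb4 up a major sixth → Db5 (9 semitones).
Down a minor second from Db5: C5 (1 semitone down).
A minor seventh down from C5 is D4.

D4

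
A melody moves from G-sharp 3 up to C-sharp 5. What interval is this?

G to C spans four letter names (G-A-B-C), plus an octave: an eleventh.
Counting semitones, G#3→C#5 is 17, which is the perfect eleventh.
(Equivalently, a compound perfect fourth: a perfect fourth plus an octave.)

perfect 11th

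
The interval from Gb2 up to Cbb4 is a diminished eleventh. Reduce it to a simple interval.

Each octave removed subtracts seven from the number: 11 − 7 = 4.
Quality carries through unchanged, so the simple form is a diminished fourth.

diminished 4th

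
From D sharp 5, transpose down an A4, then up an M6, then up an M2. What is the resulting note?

G sharp 5

An augmented fourth down from D#5 is A4.
A major sixth up from A4 is F#5.
F#5 up a major second → G#5 (2 semitones).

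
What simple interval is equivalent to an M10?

major third

Take out an octave (7 from the number): 10 − 7 = 3.
Quality carries through unchanged, so the simple form is a major third.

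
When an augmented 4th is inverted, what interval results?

diminished fifth

Inverted interval numbers add to nine, so a fourth pairs with a fifth (4 + 5 = 9).
Quality inverts too: augmented becomes diminished. That makes the inversion a diminished fifth.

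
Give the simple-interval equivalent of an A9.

augmented second

Take out an octave (7 from the number): 9 − 7 = 2.
Quality carries through unchanged, so the simple form is an augmented second.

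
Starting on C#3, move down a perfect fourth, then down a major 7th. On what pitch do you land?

A perfect fourth down from C#3 is G#2.
A major seventh down from G#2 is A1.

A1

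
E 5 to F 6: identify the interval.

E to F spans two letter names (E-F), plus an octave, so the interval is some kind of ninth.
A major ninth would be 14 semitones, but E5 to F6 is 13 — one semitone narrower, making it a minor ninth.
(Equivalently, a compound minor second: a minor second plus an octave.)

m9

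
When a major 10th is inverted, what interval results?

First reduce the compound major tenth to its simple form, a major third.
Interval numbers invert to sum to nine: 3 + 6 = 9, so a third inverts to a sixth.
Quality inverts too: major becomes minor. That makes the inversion a minor sixth.

minor 6th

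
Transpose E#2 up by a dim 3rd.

The third takes the letter from E up to G.
A diminished third is 2 semitones; 2 semitones up from E#2 gives G2.

G2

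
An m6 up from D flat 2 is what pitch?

B double-flat 2

Counting six letter names up from D lands on B.
A minor sixth spans 8 semitones, so from Db2 the target pitch is Bbb2.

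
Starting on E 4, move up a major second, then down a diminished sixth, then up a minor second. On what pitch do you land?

B sharp 3

Up a major second from E4: F#4 (2 semitones up).
Down a diminished sixth from F#4: A##3 (7 semitones down).
A##3 up a minor second → B#3 (1 semitone).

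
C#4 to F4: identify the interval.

d4

C to F spans four letter names (C-D-E-F), so the interval is some kind of fourth.
C#4 to F4 spans 4 semitones — one semitone narrower than the perfect fourth (5) — giving a diminished fourth.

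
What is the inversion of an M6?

m3

Interval numbers invert to sum to nine: 6 + 3 = 9, so a sixth inverts to a third.
The quality also flips — major becomes minor — giving a minor third.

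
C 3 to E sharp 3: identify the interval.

C to E spans three letter names (C-D-E): a third.
A major third would be 4 semitones; C3 to E#3 is 5, one semitone wider, so the interval is augmented.

augmented third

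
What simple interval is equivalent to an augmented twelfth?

Each octave removed subtracts seven from the number: 12 − 7 = 5.
So an augmented twelfth is an octave plus an augmented fifth. The quality is unchanged.

augmented fifth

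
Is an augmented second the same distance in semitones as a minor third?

Yes

An augmented second spans 3 semitones, and a minor third also spans 3 semitones — they're enharmonic.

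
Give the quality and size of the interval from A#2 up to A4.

A to A is the same letter name, plus 2 octaves: a fifteenth.
The perfect fifteenth is 24 semitones; here we have 23, one semitone narrower: diminished.
(Equivalently, a compound diminished octave: a diminished octave plus an octave.)

diminished fifteenth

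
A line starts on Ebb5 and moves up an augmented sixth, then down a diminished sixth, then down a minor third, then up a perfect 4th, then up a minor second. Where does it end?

Up an augmented sixth from Ebb5: C6 (10 semitones up).
A diminished sixth down from C6 is E#5.
Down a minor third from E#5: C##5 (3 semitones down).
Up a perfect fourth from C##5: F##5 (5 semitones up).
F##5 up a minor second → G#5 (1 semitone).

G#5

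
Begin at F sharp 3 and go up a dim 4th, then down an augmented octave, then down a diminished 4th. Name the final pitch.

F 2

F#3 up a diminished fourth → Bb3 (4 semitones).
Down an augmented octave from Bb3: Bbb2 (13 semitones down).
Down a diminished fourth from Bbb2: F2 (4 semitones down).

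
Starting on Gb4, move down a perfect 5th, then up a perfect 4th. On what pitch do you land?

Gb4 down a perfect fifth → Cb4 (7 semitones).
Cb4 up a perfect fourth → Fb4 (5 semitones).

Fb4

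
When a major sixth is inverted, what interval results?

minor third

Inverted interval numbers add to nine, so a sixth pairs with a third (6 + 3 = 9).
And major becomes minor under inversion, so we get a minor third.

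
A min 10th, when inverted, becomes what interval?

First reduce the compound minor tenth to its simple form, a minor third.
The rule of nine gives the new number: 9 − 3 = 6, so a third becomes a sixth.
The quality also flips — minor becomes major — giving a major sixth.

major sixth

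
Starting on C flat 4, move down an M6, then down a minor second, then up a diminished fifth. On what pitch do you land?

A major sixth down from Cb4 is Ebb3.
Down a minor second from Ebb3: Db3 (1 semitone down).
Up a diminished fifth from Db3: Abb3 (6 semitones up).

A double-flat 3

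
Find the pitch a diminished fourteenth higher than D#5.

C7

The fourteenth's letter: D up seven letter names plus an octave → C.
A diminished fourteenth spans 21 semitones, so from D#5 the target pitch is C7.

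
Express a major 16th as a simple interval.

M2

Subtracting seven from the interval number removes an octave: 16 − 14 = 2.
So a major sixteenth is 2 octaves plus a major second. The quality is unchanged.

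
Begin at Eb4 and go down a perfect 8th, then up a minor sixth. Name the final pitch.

Cb4

A perfect octave down from Eb4 is Eb3.
A minor sixth up from Eb3 is Cb4.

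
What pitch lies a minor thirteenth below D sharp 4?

Six letters down from D (plus an octave) reaches F.
A minor thirteenth is 20 semitones; 20 semitones down from D#4 gives F##2.

F double-sharp 2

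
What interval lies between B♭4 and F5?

perfect fifth

B to F spans five letter names (B-C-D-E-F) — that makes it a fifth of some quality.
The perfect fifth spans 7 semitones, and Bb4 to F5 is exactly 7 semitones — so this is a perfect fifth.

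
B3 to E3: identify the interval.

Descending from B3 to E3 is the same interval as ascending E3 to B3.
E to B spans five letter names (E-F-G-A-B), so the interval is some kind of fifth.
The perfect fifth spans 7 semitones, and E3 to B3 is exactly 7 semitones — so this is a perfect fifth.

perfect 5th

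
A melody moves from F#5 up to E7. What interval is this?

F to E spans seven letter names (F-G-A-B-C-D-E), plus an octave, so the interval is some kind of fourteenth.
A major fourteenth would be 23 semitones, but F#5 to E7 is 22 — one semitone narrower, making it a minor fourteenth.
(Equivalently, a compound minor seventh: a minor seventh plus an octave.)

minor fourteenth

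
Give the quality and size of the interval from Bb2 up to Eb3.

perfect fourth

B to E spans four letter names (B-C-D-E), so the interval is some kind of fourth.
The perfect fourth spans 5 semitones, and Bb2 to Eb3 is exactly 5 semitones — so this is a perfect fourth.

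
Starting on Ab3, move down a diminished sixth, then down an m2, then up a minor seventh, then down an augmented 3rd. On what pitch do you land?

A diminished sixth down from Ab3 is C#3.
C#3 down a minor second → B#2 (1 semitone).
Up a minor seventh from B#2: A#3 (10 semitones up).
Down an augmented third from A#3: F3 (5 semitones down).

F3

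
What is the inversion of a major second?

Interval numbers invert to sum to nine: 2 + 7 = 9, so a second inverts to a seventh.
The quality also flips — major becomes minor — giving a minor seventh.

minor seventh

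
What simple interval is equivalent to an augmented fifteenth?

augmented octave

Each octave removed subtracts seven from the number: 15 − 7 = 8.
So an augmented fifteenth is an octave plus an augmented octave. The quality is unchanged.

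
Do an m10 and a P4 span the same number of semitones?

No

A minor tenth spans 15 semitones; a perfect fourth spans 5 semitones. They differ by 10.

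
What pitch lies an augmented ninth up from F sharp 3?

The ninth's letter: F up two letter names plus an octave → G.
An augmented ninth is 15 semitones; 15 semitones up from F#3 gives G##4.

G double-sharp 4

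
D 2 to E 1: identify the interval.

Descending from D2 to E1 is the same interval as ascending E1 to D2.
E to D spans seven letter names (E-F-G-A-B-C-D): a seventh.
At 10 semitones, E1→D2 falls one short of a major seventh: minor.

minor seventh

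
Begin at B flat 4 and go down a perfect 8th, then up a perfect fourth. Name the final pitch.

Bb4 down a perfect octave → Bb3 (12 semitones).
Bb3 up a perfect fourth → Eb4 (5 semitones).

E flat 4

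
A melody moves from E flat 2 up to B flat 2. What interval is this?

perfect 5th

E to B spans five letter names (E-F-G-A-B) — that makes it a fifth of some quality.
The perfect fifth spans 7 semitones, and Eb2 to Bb2 is exactly 7 semitones — so this is a perfect fifth.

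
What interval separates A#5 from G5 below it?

Descending from A#5 to G5 is the same interval as ascending G5 to A#5.
G to A spans two letter names (G-A): a second.
G5 to A#5 spans 3 semitones — one semitone wider than the major second (2) — giving an augmented second.

augmented second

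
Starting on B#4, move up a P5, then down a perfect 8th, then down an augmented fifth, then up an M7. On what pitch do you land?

Up a perfect fifth from B#4: F##5 (7 semitones up).
F##5 down a perfect octave → F##4 (12 semitones).
An augmented fifth down from F##4 is B3.
Up a major seventh from B3: A#4 (11 semitones up).

A#4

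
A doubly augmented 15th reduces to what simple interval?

Take out an octave (7 from the number): 15 − 7 = 8.
So a doubly augmented fifteenth is an octave plus a doubly augmented octave. The quality is unchanged.

doubly augmented 8th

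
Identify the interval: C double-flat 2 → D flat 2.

augmented 2nd

C to D spans two letter names (C-D) — that makes it a second of some quality.
The major second is 2 semitones; here we have 3, one semitone wider: augmented.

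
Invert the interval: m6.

The rule of nine gives the new number: 9 − 6 = 3, so a sixth becomes a third.
The quality also flips — minor becomes major — giving a major third.

major third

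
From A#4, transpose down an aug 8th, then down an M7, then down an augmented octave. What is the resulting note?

Bbb1

Down an augmented octave from A#4: A3 (13 semitones down).
Down a major seventh from A3: Bb2 (11 semitones down).
Bb2 down an augmented octave → Bbb1 (13 semitones).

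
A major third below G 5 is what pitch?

The third takes the letter from G down to E.
A major third is 4 semitones; 4 semitones down from G5 gives Eb5.

E-flat 5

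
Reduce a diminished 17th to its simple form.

diminished third

Subtracting seven from the interval number removes an octave: 17 − 14 = 3.
So a diminished seventeenth is 2 octaves plus a diminished third. The quality is unchanged.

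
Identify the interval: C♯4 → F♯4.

perfect 4th

C to F spans four letter names (C-D-E-F) — that makes it a fourth of some quality.
The perfect fourth spans 5 semitones, and C#4 to F#4 is exactly 5 semitones — so this is a perfect fourth.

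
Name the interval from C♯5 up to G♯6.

perfect 12th

C to G spans five letter names (C-D-E-F-G), plus an octave: a twelfth.
The perfect twelfth spans 19 semitones, and C#5 to G#6 is exactly 19 semitones — so this is a perfect twelfth.
(Equivalently, a compound perfect fifth: a perfect fifth plus an octave.)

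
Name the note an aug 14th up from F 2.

Counting seven letter names plus an octave up from F lands on E.
Moving 24 semitones up from F2 (the size of an augmented fourteenth) reaches E#4.

E-sharp 4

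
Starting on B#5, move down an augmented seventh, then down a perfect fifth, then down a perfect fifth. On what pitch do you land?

B#5 down an augmented seventh → C5 (12 semitones).
Down a perfect fifth from C5: F4 (7 semitones down).
Down a perfect fifth from F4: Bb3 (7 semitones down).

Bb3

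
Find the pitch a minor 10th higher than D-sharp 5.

F-sharp 6

Three letters up from D (plus an octave) reaches F.
Moving 15 semitones up from D#5 (the size of a minor tenth) reaches F#6.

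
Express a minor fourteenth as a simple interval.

Take out an octave (7 from the number): 14 − 7 = 7.
So a minor fourteenth is an octave plus a minor seventh. The quality is unchanged.

minor 7th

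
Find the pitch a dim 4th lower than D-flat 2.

A 1

The fourth takes the letter from D down to A.
A diminished fourth spans 4 semitones, so from Db2 the target pitch is A1.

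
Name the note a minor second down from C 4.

Two letter names down from C: B.
A minor second spans 1 semitone, so from C4 the target pitch is B3.

B 3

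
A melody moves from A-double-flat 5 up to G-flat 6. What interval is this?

major 7th

A to G spans seven letter names (A-B-C-D-E-F-G), so the interval is some kind of seventh.
Abb5 to Gb6 is 11 semitones, matching the major seventh exactly, so the quality is major.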